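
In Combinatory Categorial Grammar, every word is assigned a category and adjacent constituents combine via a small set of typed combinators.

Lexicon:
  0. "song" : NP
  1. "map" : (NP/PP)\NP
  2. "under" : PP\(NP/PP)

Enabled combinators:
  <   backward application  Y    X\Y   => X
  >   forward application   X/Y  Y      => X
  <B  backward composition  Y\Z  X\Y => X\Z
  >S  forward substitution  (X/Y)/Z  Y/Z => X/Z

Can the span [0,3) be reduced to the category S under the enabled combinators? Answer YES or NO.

NP (NP/PP)\NP PP\(NP/PP)
CKY chart[0,3] = {PP}; S ∉ chart

NO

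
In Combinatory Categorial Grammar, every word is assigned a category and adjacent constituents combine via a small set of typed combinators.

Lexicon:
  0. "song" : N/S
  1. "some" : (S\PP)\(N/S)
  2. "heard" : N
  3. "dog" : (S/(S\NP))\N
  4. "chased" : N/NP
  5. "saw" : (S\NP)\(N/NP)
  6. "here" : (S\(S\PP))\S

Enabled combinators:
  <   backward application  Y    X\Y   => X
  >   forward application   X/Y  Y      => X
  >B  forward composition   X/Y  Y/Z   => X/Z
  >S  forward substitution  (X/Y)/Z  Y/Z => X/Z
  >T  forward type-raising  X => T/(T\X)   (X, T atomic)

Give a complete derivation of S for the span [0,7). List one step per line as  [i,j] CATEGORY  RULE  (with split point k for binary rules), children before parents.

[0,1] N/S  lex  "song"
[1,2] (S\PP)\(N/S)  lex  "some"
[0,2] S\PP  <  k=1
[2,3] N  lex  "heard"
[3,4] (S/(S\NP))\N  lex  "dog"
[2,4] S/(S\NP)  <  k=3
[4,5] N/NP  lex  "chased"
[5,6] (S\NP)\(N/NP)  lex  "saw"
[4,6] S\NP  <  k=5
[2,6] S  >  k=4
[6,7] (S\(S\PP))\S  lex  "here"
[2,7] S\(S\PP)  <  k=6
[0,7] S  <  k=2

[0,7] S   <
  [0,2] S\PP   <
    [0,1] "song" : N/S
    [1,2] "some" : (S\PP)\(N/S)
  [2,7] S\(S\PP)   <
    [2,6] S   >
      [2,4] S/(S\NP)   <
        [2,3] "heard" : N
        [3,4] "dog" : (S/(S\NP))\N
      [4,6] S\NP   <
        [4,5] "chased" : N/NP
        [5,6] "saw" : (S\NP)\(N/NP)
    [6,7] "here" : (S\(S\PP))\S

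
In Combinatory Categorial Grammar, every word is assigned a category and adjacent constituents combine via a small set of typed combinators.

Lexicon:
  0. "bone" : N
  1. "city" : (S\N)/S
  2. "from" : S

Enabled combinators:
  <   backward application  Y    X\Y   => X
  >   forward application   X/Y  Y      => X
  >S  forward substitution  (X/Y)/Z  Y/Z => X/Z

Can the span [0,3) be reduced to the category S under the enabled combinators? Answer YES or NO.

[0,3] S   <
  [0,1] "bone" : N
  [1,3] S\N   >
    [1,2] "city" : (S\N)/S
    [2,3] "from" : S

YES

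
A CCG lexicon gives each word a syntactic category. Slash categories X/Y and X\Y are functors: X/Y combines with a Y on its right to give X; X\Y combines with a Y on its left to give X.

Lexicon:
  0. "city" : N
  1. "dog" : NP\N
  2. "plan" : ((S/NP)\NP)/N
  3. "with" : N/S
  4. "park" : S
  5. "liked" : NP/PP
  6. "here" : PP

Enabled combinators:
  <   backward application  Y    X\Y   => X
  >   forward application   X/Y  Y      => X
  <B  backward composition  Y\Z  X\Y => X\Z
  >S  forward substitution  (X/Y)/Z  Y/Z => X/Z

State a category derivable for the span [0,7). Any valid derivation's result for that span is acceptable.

S

[0,7] S   >
  [0,5] S/NP   <
    [0,2] NP   <
      [0,1] "city" : N
      [1,2] "dog" : NP\N
    [2,5] (S/NP)\NP   >
      [2,3] "plan" : ((S/NP)\NP)/N
      [3,5] N   >
        [3,4] "with" : N/S
        [4,5] "park" : S
  [5,7] NP   >
    [5,6] "liked" : NP/PP
    [6,7] "here" : PP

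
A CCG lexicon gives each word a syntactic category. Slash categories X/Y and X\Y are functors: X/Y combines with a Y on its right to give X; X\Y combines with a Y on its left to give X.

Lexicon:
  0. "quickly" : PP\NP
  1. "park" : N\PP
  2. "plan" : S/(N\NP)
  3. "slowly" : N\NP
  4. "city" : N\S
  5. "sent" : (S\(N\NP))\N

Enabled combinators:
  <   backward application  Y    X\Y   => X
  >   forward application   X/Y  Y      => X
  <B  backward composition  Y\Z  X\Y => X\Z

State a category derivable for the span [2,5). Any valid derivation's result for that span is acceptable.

N

[0,6] S   <
  [0,2] N\NP   <B
    [0,1] "quickly" : PP\NP
    [1,2] "park" : N\PP
  [2,6] S\(N\NP)   <
    [2,5] N   <
      [2,4] S   >
        [2,3] "plan" : S/(N\NP)
        [3,4] "slowly" : N\NP
      [4,5] "city" : N\S
    [5,6] "sent" : (S\(N\NP))\N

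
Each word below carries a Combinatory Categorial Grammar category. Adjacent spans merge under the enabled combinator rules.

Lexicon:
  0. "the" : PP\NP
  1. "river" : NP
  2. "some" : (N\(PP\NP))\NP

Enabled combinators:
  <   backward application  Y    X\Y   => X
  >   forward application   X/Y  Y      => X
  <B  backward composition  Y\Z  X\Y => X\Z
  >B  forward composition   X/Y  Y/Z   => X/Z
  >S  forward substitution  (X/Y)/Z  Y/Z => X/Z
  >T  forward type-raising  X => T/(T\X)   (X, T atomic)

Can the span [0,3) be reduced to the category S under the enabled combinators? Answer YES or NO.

NO

PP\NP NP (N\(PP\NP))\NP
CKY chart[0,3] = {N, N/(N\N), NP/(NP\N), PP/(PP\N), S/(S\N)}; S ∉ chart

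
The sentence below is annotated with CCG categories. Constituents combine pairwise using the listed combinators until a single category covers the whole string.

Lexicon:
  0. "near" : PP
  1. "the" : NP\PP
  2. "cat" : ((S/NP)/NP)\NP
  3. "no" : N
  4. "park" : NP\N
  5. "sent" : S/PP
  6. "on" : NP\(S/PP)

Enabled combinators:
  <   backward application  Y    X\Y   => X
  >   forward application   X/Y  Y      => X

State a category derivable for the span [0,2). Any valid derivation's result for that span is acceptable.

[0,7] S   >
  [0,5] S/NP   >
    [0,3] (S/NP)/NP   <
      [0,2] NP   <
        [0,1] "near" : PP
        [1,2] "the" : NP\PP
      [2,3] "cat" : ((S/NP)/NP)\NP
    [3,5] NP   <
      [3,4] "no" : N
      [4,5] "park" : NP\N
  [5,7] NP   <
    [5,6] "sent" : S/PP
    [6,7] "on" : NP\(S/PP)

NP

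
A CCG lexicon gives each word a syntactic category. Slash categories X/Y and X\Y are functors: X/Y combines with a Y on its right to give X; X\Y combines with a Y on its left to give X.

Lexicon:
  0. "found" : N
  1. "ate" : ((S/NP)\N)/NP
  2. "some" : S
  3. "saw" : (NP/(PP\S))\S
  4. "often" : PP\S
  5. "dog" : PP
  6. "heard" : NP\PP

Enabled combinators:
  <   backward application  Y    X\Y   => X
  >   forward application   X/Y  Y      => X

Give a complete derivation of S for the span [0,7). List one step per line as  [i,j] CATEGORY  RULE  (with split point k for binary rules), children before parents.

[0,1] N  lex  "found"
[1,2] ((S/NP)\N)/NP  lex  "ate"
[2,3] S  lex  "some"
[3,4] (NP/(PP\S))\S  lex  "saw"
[2,4] NP/(PP\S)  <  k=3
[4,5] PP\S  lex  "often"
[2,5] NP  >  k=4
[1,5] (S/NP)\N  >  k=2
[0,5] S/NP  <  k=1
[5,6] PP  lex  "dog"
[6,7] NP\PP  lex  "heard"
[5,7] NP  <  k=6
[0,7] S  >  k=5

[0,7] S   >
  [0,5] S/NP   <
    [0,1] "found" : N
    [1,5] (S/NP)\N   >
      [1,2] "ate" : ((S/NP)\N)/NP
      [2,5] NP   >
        [2,4] NP/(PP\S)   <
          [2,3] "some" : S
          [3,4] "saw" : (NP/(PP\S))\S
        [4,5] "often" : PP\S
  [5,7] NP   <
    [5,6] "dog" : PP
    [6,7] "heard" : NP\PP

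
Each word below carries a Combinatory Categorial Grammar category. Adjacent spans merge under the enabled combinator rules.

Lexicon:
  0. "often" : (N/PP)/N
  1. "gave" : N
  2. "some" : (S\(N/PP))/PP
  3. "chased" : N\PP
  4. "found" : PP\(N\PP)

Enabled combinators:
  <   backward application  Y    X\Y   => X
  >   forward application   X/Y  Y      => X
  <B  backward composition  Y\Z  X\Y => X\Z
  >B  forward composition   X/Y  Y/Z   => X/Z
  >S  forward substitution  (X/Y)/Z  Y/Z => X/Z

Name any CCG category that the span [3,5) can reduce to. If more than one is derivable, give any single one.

PP

[0,5] S   <
  [0,2] N/PP   >
    [0,1] "often" : (N/PP)/N
    [1,2] "gave" : N
  [2,5] S\(N/PP)   >
    [2,3] "some" : (S\(N/PP))/PP
    [3,5] PP   <
      [3,4] "chased" : N\PP
      [4,5] "found" : PP\(N\PP)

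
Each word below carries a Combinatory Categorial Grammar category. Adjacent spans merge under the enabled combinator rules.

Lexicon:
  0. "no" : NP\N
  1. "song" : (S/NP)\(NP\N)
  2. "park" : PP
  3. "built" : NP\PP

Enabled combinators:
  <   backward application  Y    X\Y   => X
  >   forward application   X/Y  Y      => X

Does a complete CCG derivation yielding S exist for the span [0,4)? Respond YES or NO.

[0,4] S   >
  [0,2] S/NP   <
    [0,1] "no" : NP\N
    [1,2] "song" : (S/NP)\(NP\N)
  [2,4] NP   <
    [2,3] "park" : PP
    [3,4] "built" : NP\PP

YES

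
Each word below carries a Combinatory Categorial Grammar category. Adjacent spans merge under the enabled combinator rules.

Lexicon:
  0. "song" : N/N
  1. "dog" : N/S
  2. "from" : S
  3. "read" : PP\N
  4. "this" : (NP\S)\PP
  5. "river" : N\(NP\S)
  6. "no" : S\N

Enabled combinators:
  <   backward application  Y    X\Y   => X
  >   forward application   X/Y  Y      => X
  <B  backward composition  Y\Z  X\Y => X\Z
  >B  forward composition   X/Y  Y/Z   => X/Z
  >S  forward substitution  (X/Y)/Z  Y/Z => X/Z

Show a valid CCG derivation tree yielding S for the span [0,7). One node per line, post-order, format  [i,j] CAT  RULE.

[0,7] S   <
  [0,6] N   <
    [0,4] PP   <
      [0,3] N   >
        [0,2] N/S   >B
          [0,1] "song" : N/N
          [1,2] "dog" : N/S
        [2,3] "from" : S
      [3,4] "read" : PP\N
    [4,6] N\PP   <B
      [4,5] "this" : (NP\S)\PP
      [5,6] "river" : N\(NP\S)
  [6,7] "no" : S\N

[0,1] N/N  lex  "song"
[1,2] N/S  lex  "dog"
[0,2] N/S  >B  k=1
[2,3] S  lex  "from"
[0,3] N  >  k=2
[3,4] PP\N  lex  "read"
[0,4] PP  <  k=3
[4,5] (NP\S)\PP  lex  "this"
[5,6] N\(NP\S)  lex  "river"
[4,6] N\PP  <B  k=5
[0,6] N  <  k=4
[6,7] S\N  lex  "no"
[0,7] S  <  k=6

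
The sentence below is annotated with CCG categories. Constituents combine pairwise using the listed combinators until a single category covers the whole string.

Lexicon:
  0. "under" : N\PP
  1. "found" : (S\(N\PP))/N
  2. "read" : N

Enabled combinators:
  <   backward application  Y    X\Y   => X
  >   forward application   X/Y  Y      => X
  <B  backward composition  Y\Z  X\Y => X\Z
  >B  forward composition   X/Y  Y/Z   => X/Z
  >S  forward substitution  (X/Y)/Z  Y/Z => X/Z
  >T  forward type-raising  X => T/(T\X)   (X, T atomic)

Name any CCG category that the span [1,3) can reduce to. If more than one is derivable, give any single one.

[0,3] S   <
  [0,1] "under" : N\PP
  [1,3] S\(N\PP)   >
    [1,2] "found" : (S\(N\PP))/N
    [2,3] "read" : N

S\(N\PP)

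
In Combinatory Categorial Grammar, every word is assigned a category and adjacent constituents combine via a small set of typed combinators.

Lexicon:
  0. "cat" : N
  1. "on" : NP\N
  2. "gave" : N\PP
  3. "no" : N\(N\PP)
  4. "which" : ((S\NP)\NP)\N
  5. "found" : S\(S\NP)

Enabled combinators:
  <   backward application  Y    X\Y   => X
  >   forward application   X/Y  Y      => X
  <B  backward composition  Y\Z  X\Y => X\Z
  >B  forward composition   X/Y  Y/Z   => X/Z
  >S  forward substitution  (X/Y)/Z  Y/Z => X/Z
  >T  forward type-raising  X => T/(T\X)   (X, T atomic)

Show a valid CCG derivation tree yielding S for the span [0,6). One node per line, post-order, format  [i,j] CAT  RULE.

[0,1] N  lex  "cat"
[1,2] NP\N  lex  "on"
[0,2] NP  <  k=1
[2,3] N\PP  lex  "gave"
[3,4] N\(N\PP)  lex  "no"
[2,4] N  <  k=3
[4,5] ((S\NP)\NP)\N  lex  "which"
[2,5] (S\NP)\NP  <  k=4
[0,5] S\NP  <  k=2
[5,6] S\(S\NP)  lex  "found"
[0,6] S  <  k=5

[0,6] S   <
  [0,5] S\NP   <
    [0,2] NP   <
      [0,1] "cat" : N
      [1,2] "on" : NP\N
    [2,5] (S\NP)\NP   <
      [2,4] N   <
        [2,3] "gave" : N\PP
        [3,4] "no" : N\(N\PP)
      [4,5] "which" : ((S\NP)\NP)\N
  [5,6] "found" : S\(S\NP)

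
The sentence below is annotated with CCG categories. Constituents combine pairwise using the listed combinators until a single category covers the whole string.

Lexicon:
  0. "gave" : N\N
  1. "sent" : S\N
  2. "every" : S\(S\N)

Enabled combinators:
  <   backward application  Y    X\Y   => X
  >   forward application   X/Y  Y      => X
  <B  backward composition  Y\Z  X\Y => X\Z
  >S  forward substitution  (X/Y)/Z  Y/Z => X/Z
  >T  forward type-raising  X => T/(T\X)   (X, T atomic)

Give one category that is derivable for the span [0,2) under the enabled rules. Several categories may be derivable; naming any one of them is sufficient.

[0,3] S   <
  [0,2] S\N   <B
    [0,1] "gave" : N\N
    [1,2] "sent" : S\N
  [2,3] "every" : S\(S\N)

S\N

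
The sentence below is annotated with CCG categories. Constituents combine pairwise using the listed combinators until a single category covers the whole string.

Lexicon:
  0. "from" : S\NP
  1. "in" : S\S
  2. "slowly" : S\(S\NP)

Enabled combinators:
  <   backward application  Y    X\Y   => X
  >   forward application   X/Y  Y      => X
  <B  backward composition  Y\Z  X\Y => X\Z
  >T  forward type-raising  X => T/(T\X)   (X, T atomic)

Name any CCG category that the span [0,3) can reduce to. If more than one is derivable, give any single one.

[0,3] S   <
  [0,2] S\NP   <B
    [0,1] "from" : S\NP
    [1,2] "in" : S\S
  [2,3] "slowly" : S\(S\NP)

S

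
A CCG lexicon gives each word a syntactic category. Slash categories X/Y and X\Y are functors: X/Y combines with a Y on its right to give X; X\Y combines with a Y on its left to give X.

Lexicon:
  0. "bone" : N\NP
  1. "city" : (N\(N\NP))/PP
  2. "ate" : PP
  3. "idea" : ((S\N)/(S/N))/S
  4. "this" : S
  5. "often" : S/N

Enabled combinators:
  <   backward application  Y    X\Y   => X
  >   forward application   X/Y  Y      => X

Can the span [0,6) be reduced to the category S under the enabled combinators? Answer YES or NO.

[0,6] S   <
  [0,3] N   <
    [0,1] "bone" : N\NP
    [1,3] N\(N\NP)   >
      [1,2] "city" : (N\(N\NP))/PP
      [2,3] "ate" : PP
  [3,6] S\N   >
    [3,5] (S\N)/(S/N)   >
      [3,4] "idea" : ((S\N)/(S/N))/S
      [4,5] "this" : S
    [5,6] "often" : S/N

YES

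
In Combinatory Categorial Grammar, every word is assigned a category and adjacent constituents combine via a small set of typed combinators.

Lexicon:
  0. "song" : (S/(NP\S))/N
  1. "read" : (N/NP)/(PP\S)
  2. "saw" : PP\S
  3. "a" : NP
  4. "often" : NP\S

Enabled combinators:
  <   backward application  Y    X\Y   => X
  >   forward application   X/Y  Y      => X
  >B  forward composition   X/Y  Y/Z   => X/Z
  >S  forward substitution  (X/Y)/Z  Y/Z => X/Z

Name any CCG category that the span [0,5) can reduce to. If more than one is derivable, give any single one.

[0,5] S   >
  [0,4] S/(NP\S)   >
    [0,1] "song" : (S/(NP\S))/N
    [1,4] N   >
      [1,3] N/NP   >
        [1,2] "read" : (N/NP)/(PP\S)
        [2,3] "saw" : PP\S
      [3,4] "a" : NP
  [4,5] "often" : NP\S

S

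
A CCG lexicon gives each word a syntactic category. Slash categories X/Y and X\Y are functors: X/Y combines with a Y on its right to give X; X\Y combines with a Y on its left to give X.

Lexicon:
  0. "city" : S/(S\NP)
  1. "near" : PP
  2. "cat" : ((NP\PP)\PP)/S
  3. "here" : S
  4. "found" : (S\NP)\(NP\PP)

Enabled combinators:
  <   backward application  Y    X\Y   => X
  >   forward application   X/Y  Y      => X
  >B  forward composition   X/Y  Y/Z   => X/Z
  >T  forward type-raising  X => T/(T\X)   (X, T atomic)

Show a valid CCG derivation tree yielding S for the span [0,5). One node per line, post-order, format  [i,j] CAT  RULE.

[0,5] S   >
  [0,1] "city" : S/(S\NP)
  [1,5] S\NP   <
    [1,4] NP\PP   <
      [1,2] "near" : PP
      [2,4] (NP\PP)\PP   >
        [2,3] "cat" : ((NP\PP)\PP)/S
        [3,4] "here" : S
    [4,5] "found" : (S\NP)\(NP\PP)

[0,1] S/(S\NP)  lex  "city"
[1,2] PP  lex  "near"
[2,3] ((NP\PP)\PP)/S  lex  "cat"
[3,4] S  lex  "here"
[2,4] (NP\PP)\PP  >  k=3
[1,4] NP\PP  <  k=2
[4,5] (S\NP)\(NP\PP)  lex  "found"
[1,5] S\NP  <  k=4
[0,5] S  >  k=1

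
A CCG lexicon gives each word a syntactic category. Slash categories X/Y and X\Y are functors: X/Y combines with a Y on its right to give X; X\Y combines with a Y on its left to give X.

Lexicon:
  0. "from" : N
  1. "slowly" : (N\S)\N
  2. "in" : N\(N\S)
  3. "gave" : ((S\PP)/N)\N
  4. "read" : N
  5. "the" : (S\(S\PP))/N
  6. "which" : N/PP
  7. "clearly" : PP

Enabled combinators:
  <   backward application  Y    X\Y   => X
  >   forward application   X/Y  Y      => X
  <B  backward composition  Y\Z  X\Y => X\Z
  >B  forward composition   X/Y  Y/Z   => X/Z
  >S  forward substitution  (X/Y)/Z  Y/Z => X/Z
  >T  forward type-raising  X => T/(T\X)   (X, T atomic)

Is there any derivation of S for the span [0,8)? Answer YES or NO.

[0,8] S   <
  [0,5] S\PP   >
    [0,4] (S\PP)/N   <
      [0,3] N   <
        [0,2] N\S   <
          [0,1] "from" : N
          [1,2] "slowly" : (N\S)\N
        [2,3] "in" : N\(N\S)
      [3,4] "gave" : ((S\PP)/N)\N
    [4,5] "read" : N
  [5,8] S\(S\PP)   >
    [5,6] "the" : (S\(S\PP))/N
    [6,8] N   >
      [6,7] "which" : N/PP
      [7,8] "clearly" : PP

YES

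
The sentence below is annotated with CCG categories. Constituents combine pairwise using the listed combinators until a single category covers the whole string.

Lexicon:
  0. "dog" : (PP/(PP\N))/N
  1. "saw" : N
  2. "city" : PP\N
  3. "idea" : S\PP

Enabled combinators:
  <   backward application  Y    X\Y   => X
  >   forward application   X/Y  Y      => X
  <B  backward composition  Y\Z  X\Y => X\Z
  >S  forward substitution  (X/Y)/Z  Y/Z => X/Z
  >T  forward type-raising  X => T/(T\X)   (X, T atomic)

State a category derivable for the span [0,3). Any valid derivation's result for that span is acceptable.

PP

[0,4] S   <
  [0,3] PP   >
    [0,2] PP/(PP\N)   >
      [0,1] "dog" : (PP/(PP\N))/N
      [1,2] "saw" : N
    [2,3] "city" : PP\N
  [3,4] "idea" : S\PP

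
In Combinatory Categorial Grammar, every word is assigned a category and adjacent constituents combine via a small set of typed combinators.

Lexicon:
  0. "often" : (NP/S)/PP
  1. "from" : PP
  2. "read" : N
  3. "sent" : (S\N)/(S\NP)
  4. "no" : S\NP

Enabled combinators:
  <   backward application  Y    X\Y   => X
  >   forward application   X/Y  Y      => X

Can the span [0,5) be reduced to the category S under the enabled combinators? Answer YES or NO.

NO

(NP/S)/PP PP N (S\N)/(S\NP) S\NP
CKY chart[0,5] = {NP}; S ∉ chart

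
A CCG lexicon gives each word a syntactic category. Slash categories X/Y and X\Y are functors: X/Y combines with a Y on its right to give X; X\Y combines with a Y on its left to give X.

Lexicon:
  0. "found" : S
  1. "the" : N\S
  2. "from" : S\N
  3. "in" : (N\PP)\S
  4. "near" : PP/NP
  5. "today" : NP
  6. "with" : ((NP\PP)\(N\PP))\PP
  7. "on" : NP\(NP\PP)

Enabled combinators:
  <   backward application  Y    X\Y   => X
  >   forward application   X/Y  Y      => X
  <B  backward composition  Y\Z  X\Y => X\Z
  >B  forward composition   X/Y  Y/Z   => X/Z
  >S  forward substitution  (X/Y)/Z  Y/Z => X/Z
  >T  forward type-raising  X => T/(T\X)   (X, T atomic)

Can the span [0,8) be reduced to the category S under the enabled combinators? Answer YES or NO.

S N\S S\N (N\PP)\S PP/NP NP ((NP\PP)\(N\PP))\PP NP\(NP\PP)
CKY chart[0,8] = {N/(N\NP), NP, NP/(NP\NP), PP/(PP\NP), S/(S\NP)}; S ∉ chart

NO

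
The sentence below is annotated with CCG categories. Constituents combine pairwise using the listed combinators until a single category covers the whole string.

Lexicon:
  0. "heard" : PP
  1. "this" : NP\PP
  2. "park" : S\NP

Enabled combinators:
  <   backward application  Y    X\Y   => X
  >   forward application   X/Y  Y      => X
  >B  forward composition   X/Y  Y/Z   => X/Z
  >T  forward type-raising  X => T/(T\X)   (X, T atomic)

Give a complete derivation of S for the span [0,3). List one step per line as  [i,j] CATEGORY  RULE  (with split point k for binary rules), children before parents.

[0,1] PP  lex  "heard"
[0,1] NP/(NP\PP)  >T
[1,2] NP\PP  lex  "this"
[0,2] NP  >  k=1
[2,3] S\NP  lex  "park"
[0,3] S  <  k=2

[0,3] S   <
  [0,2] NP   >
    [0,1] NP/(NP\PP)   >T
      [0,1] "heard" : PP
    [1,2] "this" : NP\PP
  [2,3] "park" : S\NP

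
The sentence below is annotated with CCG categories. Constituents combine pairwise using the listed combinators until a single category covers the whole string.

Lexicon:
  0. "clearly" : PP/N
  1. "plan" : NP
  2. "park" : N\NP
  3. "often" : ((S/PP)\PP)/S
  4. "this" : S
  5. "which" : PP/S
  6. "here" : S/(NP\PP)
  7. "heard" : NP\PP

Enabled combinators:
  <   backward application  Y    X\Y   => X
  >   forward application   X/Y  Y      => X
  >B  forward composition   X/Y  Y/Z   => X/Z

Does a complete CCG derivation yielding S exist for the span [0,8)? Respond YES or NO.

[0,8] S   >
  [0,5] S/PP   <
    [0,3] PP   >
      [0,1] "clearly" : PP/N
      [1,3] N   <
        [1,2] "plan" : NP
        [2,3] "park" : N\NP
    [3,5] (S/PP)\PP   >
      [3,4] "often" : ((S/PP)\PP)/S
      [4,5] "this" : S
  [5,8] PP   >
    [5,6] "which" : PP/S
    [6,8] S   >
      [6,7] "here" : S/(NP\PP)
      [7,8] "heard" : NP\PP

YES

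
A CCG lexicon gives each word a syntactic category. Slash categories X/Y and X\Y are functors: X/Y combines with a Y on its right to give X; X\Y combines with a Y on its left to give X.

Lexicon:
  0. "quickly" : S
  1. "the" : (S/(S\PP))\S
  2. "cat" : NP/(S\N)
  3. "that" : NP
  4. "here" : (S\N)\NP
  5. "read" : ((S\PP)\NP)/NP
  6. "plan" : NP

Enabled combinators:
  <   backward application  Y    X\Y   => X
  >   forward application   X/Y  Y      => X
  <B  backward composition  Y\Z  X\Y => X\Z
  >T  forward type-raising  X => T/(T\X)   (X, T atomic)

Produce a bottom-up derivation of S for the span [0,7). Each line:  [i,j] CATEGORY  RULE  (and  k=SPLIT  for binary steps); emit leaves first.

[0,1] S  lex  "quickly"
[1,2] (S/(S\PP))\S  lex  "the"
[0,2] S/(S\PP)  <  k=1
[2,3] NP/(S\N)  lex  "cat"
[3,4] NP  lex  "that"
[4,5] (S\N)\NP  lex  "here"
[3,5] S\N  <  k=4
[2,5] NP  >  k=3
[5,6] ((S\PP)\NP)/NP  lex  "read"
[6,7] NP  lex  "plan"
[5,7] (S\PP)\NP  >  k=6
[2,7] S\PP  <  k=5
[0,7] S  >  k=2

[0,7] S   >
  [0,2] S/(S\PP)   <
    [0,1] "quickly" : S
    [1,2] "the" : (S/(S\PP))\S
  [2,7] S\PP   <
    [2,5] NP   >
      [2,3] "cat" : NP/(S\N)
      [3,5] S\N   <
        [3,4] "that" : NP
        [4,5] "here" : (S\N)\NP
    [5,7] (S\PP)\NP   >
      [5,6] "read" : ((S\PP)\NP)/NP
      [6,7] "plan" : NP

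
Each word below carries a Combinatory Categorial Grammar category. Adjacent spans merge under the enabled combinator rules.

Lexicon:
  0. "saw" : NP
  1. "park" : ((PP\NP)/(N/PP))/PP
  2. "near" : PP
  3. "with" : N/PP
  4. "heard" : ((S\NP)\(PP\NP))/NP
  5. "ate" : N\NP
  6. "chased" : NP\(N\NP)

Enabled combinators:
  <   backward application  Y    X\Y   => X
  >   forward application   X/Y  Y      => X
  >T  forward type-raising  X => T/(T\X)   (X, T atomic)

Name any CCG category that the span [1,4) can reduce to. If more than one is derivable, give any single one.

[0,7] S   >
  [0,1] S/(S\NP)   >T
    [0,1] "saw" : NP
  [1,7] S\NP   <
    [1,4] PP\NP   >
      [1,3] (PP\NP)/(N/PP)   >
        [1,2] "park" : ((PP\NP)/(N/PP))/PP
        [2,3] "near" : PP
      [3,4] "with" : N/PP
    [4,7] (S\NP)\(PP\NP)   >
      [4,5] "heard" : ((S\NP)\(PP\NP))/NP
      [5,7] NP   <
        [5,6] "ate" : N\NP
        [6,7] "chased" : NP\(N\NP)

PP\NP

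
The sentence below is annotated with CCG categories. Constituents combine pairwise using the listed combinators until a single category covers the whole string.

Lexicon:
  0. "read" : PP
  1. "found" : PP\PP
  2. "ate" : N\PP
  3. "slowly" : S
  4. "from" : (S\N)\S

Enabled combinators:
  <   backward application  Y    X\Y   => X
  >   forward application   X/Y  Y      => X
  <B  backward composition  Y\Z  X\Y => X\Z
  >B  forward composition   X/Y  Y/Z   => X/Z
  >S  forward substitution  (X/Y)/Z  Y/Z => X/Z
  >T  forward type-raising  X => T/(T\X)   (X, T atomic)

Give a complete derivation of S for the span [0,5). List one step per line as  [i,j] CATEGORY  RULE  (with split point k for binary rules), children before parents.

[0,1] PP  lex  "read"
[0,1] S/(S\PP)  >T
[1,2] PP\PP  lex  "found"
[2,3] N\PP  lex  "ate"
[1,3] N\PP  <B  k=2
[3,4] S  lex  "slowly"
[4,5] (S\N)\S  lex  "from"
[3,5] S\N  <  k=4
[1,5] S\PP  <B  k=3
[0,5] S  >  k=1

[0,5] S   >
  [0,1] S/(S\PP)   >T
    [0,1] "read" : PP
  [1,5] S\PP   <B
    [1,3] N\PP   <B
      [1,2] "found" : PP\PP
      [2,3] "ate" : N\PP
    [3,5] S\N   <
      [3,4] "slowly" : S
      [4,5] "from" : (S\N)\S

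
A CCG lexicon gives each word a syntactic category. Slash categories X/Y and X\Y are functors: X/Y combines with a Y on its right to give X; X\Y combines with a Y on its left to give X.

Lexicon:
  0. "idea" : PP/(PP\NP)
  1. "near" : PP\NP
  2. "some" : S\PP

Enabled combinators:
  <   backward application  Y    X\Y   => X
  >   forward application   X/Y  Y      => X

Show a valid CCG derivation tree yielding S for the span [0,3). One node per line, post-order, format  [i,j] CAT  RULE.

[0,1] PP/(PP\NP)  lex  "idea"
[1,2] PP\NP  lex  "near"
[0,2] PP  >  k=1
[2,3] S\PP  lex  "some"
[0,3] S  <  k=2

[0,3] S   <
  [0,2] PP   >
    [0,1] "idea" : PP/(PP\NP)
    [1,2] "near" : PP\NP
  [2,3] "some" : S\PP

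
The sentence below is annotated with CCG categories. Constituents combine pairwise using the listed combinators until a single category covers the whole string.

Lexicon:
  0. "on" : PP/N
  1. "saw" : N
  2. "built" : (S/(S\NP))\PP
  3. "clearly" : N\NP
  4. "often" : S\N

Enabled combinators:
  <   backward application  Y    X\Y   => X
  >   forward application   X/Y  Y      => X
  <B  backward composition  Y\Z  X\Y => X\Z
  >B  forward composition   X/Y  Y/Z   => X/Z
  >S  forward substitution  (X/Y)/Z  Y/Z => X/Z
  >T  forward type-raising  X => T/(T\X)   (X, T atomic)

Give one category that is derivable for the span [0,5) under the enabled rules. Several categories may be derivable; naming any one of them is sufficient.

[0,5] S   >
  [0,3] S/(S\NP)   <
    [0,2] PP   >
      [0,1] "on" : PP/N
      [1,2] "saw" : N
    [2,3] "built" : (S/(S\NP))\PP
  [3,5] S\NP   <B
    [3,4] "clearly" : N\NP
    [4,5] "often" : S\N

S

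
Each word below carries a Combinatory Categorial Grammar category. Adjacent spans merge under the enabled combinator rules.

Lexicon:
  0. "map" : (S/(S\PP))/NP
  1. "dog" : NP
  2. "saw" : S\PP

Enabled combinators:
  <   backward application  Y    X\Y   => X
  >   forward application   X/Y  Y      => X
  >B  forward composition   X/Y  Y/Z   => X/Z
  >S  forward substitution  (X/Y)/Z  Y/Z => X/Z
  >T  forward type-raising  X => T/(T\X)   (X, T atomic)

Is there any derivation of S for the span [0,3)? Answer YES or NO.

YES

[0,3] S   >
  [0,2] S/(S\PP)   >
    [0,1] "map" : (S/(S\PP))/NP
    [1,2] "dog" : NP
  [2,3] "saw" : S\PP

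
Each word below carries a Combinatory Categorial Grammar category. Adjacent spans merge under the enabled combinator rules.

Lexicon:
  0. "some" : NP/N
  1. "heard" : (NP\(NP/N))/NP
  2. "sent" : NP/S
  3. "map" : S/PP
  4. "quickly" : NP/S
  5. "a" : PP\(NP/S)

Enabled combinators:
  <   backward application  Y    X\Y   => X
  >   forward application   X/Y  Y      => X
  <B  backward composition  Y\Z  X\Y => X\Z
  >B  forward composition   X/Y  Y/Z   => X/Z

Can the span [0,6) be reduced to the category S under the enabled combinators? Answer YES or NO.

NP/N (NP\(NP/N))/NP NP/S S/PP NP/S PP\(NP/S)
CKY chart[0,6] = {NP}; S ∉ chart

NO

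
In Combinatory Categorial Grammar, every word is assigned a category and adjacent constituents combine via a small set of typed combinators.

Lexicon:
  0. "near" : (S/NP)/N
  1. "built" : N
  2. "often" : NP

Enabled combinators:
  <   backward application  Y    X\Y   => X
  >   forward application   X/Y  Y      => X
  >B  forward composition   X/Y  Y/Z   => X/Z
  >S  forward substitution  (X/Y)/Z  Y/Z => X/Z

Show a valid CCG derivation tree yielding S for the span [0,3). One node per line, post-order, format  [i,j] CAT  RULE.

[0,3] S   >
  [0,2] S/NP   >
    [0,1] "near" : (S/NP)/N
    [1,2] "built" : N
  [2,3] "often" : NP

[0,1] (S/NP)/N  lex  "near"
[1,2] N  lex  "built"
[0,2] S/NP  >  k=1
[2,3] NP  lex  "often"
[0,3] S  >  k=2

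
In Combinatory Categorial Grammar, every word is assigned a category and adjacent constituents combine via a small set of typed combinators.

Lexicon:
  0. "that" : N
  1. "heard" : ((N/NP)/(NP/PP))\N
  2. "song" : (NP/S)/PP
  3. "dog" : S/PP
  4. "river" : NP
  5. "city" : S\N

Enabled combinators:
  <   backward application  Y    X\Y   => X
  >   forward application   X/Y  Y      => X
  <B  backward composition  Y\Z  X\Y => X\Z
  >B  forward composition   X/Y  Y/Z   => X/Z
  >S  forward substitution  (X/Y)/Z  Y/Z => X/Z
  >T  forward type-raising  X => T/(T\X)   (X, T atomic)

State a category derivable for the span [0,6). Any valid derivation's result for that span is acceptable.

S

[0,6] S   <
  [0,5] N   >
    [0,4] N/NP   >
      [0,2] (N/NP)/(NP/PP)   <
        [0,1] "that" : N
        [1,2] "heard" : ((N/NP)/(NP/PP))\N
      [2,4] NP/PP   >S
        [2,3] "song" : (NP/S)/PP
        [3,4] "dog" : S/PP
    [4,5] "river" : NP
  [5,6] "city" : S\N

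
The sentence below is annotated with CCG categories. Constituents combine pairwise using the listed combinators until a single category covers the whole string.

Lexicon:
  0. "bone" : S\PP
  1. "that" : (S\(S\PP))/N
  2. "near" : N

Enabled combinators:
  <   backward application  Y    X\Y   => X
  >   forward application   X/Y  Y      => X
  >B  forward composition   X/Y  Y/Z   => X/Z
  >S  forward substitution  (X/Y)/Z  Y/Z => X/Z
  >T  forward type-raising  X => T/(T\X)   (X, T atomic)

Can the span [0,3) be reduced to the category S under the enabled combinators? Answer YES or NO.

[0,3] S   <
  [0,1] "bone" : S\PP
  [1,3] S\(S\PP)   >
    [1,2] "that" : (S\(S\PP))/N
    [2,3] "near" : N

YES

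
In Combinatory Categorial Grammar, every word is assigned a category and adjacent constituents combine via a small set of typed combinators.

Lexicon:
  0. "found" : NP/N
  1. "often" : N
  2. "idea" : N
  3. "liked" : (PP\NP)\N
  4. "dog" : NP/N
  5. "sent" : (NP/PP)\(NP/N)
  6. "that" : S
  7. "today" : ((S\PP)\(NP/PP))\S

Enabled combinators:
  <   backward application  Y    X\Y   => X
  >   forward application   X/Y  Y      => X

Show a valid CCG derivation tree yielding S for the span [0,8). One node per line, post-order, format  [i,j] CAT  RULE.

[0,1] NP/N  lex  "found"
[1,2] N  lex  "often"
[0,2] NP  >  k=1
[2,3] N  lex  "idea"
[3,4] (PP\NP)\N  lex  "liked"
[2,4] PP\NP  <  k=3
[0,4] PP  <  k=2
[4,5] NP/N  lex  "dog"
[5,6] (NP/PP)\(NP/N)  lex  "sent"
[4,6] NP/PP  <  k=5
[6,7] S  lex  "that"
[7,8] ((S\PP)\(NP/PP))\S  lex  "today"
[6,8] (S\PP)\(NP/PP)  <  k=7
[4,8] S\PP  <  k=6
[0,8] S  <  k=4

[0,8] S   <
  [0,4] PP   <
    [0,2] NP   >
      [0,1] "found" : NP/N
      [1,2] "often" : N
    [2,4] PP\NP   <
      [2,3] "idea" : N
      [3,4] "liked" : (PP\NP)\N
  [4,8] S\PP   <
    [4,6] NP/PP   <
      [4,5] "dog" : NP/N
      [5,6] "sent" : (NP/PP)\(NP/N)
    [6,8] (S\PP)\(NP/PP)   <
      [6,7] "that" : S
      [7,8] "today" : ((S\PP)\(NP/PP))\S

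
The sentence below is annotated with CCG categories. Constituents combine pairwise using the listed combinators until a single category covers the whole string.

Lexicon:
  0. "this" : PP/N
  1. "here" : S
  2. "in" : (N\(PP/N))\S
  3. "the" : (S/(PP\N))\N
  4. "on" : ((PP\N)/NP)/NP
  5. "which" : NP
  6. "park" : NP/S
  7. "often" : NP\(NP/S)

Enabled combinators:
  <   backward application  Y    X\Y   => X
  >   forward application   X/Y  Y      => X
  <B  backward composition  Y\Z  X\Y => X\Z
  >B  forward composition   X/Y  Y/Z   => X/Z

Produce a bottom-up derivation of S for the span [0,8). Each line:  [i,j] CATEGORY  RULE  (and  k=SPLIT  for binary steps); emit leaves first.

[0,8] S   >
  [0,4] S/(PP\N)   <
    [0,3] N   <
      [0,1] "this" : PP/N
      [1,3] N\(PP/N)   <
        [1,2] "here" : S
        [2,3] "in" : (N\(PP/N))\S
    [3,4] "the" : (S/(PP\N))\N
  [4,8] PP\N   >
    [4,6] (PP\N)/NP   >
      [4,5] "on" : ((PP\N)/NP)/NP
      [5,6] "which" : NP
    [6,8] NP   <
      [6,7] "park" : NP/S
      [7,8] "often" : NP\(NP/S)

[0,1] PP/N  lex  "this"
[1,2] S  lex  "here"
[2,3] (N\(PP/N))\S  lex  "in"
[1,3] N\(PP/N)  <  k=2
[0,3] N  <  k=1
[3,4] (S/(PP\N))\N  lex  "the"
[0,4] S/(PP\N)  <  k=3
[4,5] ((PP\N)/NP)/NP  lex  "on"
[5,6] NP  lex  "which"
[4,6] (PP\N)/NP  >  k=5
[6,7] NP/S  lex  "park"
[7,8] NP\(NP/S)  lex  "often"
[6,8] NP  <  k=7
[4,8] PP\N  >  k=6
[0,8] S  >  k=4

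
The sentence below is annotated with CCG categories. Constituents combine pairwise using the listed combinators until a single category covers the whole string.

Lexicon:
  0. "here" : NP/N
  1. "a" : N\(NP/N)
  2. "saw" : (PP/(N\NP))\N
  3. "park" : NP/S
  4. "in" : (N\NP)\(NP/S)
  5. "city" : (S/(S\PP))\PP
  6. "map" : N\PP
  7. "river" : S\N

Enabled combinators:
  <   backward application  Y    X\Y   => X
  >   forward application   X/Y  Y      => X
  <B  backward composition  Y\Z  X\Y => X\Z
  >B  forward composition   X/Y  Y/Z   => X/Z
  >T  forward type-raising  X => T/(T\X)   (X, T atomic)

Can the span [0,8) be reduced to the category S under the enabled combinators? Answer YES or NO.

[0,8] S   >
  [0,6] S/(S\PP)   <
    [0,5] PP   >
      [0,3] PP/(N\NP)   <
        [0,2] N   <
          [0,1] "here" : NP/N
          [1,2] "a" : N\(NP/N)
        [2,3] "saw" : (PP/(N\NP))\N
      [3,5] N\NP   <
        [3,4] "park" : NP/S
        [4,5] "in" : (N\NP)\(NP/S)
    [5,6] "city" : (S/(S\PP))\PP
  [6,8] S\PP   <B
    [6,7] "map" : N\PP
    [7,8] "river" : S\N

YES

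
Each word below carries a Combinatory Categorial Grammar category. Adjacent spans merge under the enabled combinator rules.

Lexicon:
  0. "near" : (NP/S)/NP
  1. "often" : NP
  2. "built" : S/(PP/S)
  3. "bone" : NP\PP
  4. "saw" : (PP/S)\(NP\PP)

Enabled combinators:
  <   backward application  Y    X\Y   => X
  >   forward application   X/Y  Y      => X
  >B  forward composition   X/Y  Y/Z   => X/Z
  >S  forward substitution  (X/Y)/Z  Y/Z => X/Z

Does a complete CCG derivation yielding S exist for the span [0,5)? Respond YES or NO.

NO

(NP/S)/NP NP S/(PP/S) NP\PP (PP/S)\(NP\PP)
CKY chart[0,5] = {NP}; S ∉ chart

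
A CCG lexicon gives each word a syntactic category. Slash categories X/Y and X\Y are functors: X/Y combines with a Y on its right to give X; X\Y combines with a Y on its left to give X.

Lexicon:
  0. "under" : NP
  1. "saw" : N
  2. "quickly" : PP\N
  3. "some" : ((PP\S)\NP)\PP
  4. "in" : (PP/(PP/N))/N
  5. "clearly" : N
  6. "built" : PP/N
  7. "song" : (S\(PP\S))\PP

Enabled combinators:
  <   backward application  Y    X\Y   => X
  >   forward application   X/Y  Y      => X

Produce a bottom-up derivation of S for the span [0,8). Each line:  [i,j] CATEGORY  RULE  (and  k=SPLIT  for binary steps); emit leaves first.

[0,1] NP  lex  "under"
[1,2] N  lex  "saw"
[2,3] PP\N  lex  "quickly"
[1,3] PP  <  k=2
[3,4] ((PP\S)\NP)\PP  lex  "some"
[1,4] (PP\S)\NP  <  k=3
[0,4] PP\S  <  k=1
[4,5] (PP/(PP/N))/N  lex  "in"
[5,6] N  lex  "clearly"
[4,6] PP/(PP/N)  >  k=5
[6,7] PP/N  lex  "built"
[4,7] PP  >  k=6
[7,8] (S\(PP\S))\PP  lex  "song"
[4,8] S\(PP\S)  <  k=7
[0,8] S  <  k=4

[0,8] S   <
  [0,4] PP\S   <
    [0,1] "under" : NP
    [1,4] (PP\S)\NP   <
      [1,3] PP   <
        [1,2] "saw" : N
        [2,3] "quickly" : PP\N
      [3,4] "some" : ((PP\S)\NP)\PP
  [4,8] S\(PP\S)   <
    [4,7] PP   >
      [4,6] PP/(PP/N)   >
        [4,5] "in" : (PP/(PP/N))/N
        [5,6] "clearly" : N
      [6,7] "built" : PP/N
    [7,8] "song" : (S\(PP\S))\PP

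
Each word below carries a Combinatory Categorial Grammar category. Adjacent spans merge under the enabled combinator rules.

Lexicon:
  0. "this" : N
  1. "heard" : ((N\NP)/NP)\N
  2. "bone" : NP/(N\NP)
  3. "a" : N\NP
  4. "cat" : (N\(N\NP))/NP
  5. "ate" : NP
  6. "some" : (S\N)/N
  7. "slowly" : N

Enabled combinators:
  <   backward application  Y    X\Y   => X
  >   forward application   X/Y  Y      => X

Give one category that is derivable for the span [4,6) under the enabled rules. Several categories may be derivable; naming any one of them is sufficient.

N\(N\NP)

[0,8] S   <
  [0,6] N   <
    [0,4] N\NP   >
      [0,2] (N\NP)/NP   <
        [0,1] "this" : N
        [1,2] "heard" : ((N\NP)/NP)\N
      [2,4] NP   >
        [2,3] "bone" : NP/(N\NP)
        [3,4] "a" : N\NP
    [4,6] N\(N\NP)   >
      [4,5] "cat" : (N\(N\NP))/NP
      [5,6] "ate" : NP
  [6,8] S\N   >
    [6,7] "some" : (S\N)/N
    [7,8] "slowly" : N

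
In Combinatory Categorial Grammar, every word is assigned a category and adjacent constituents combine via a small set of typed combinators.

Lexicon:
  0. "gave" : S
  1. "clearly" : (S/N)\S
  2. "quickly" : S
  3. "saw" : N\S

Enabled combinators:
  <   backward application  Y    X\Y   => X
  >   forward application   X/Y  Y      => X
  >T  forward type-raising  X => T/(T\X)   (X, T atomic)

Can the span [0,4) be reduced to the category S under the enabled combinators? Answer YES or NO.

[0,4] S   >
  [0,2] S/N   <
    [0,1] "gave" : S
    [1,2] "clearly" : (S/N)\S
  [2,4] N   <
    [2,3] "quickly" : S
    [3,4] "saw" : N\S

YES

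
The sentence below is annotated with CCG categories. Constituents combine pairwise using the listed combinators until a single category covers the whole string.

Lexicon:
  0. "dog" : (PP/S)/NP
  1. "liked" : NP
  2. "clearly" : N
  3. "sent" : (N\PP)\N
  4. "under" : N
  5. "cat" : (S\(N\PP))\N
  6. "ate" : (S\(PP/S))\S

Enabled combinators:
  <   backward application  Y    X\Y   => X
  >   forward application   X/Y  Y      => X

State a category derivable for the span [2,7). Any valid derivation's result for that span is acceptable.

S\(PP/S)

[0,7] S   <
  [0,2] PP/S   >
    [0,1] "dog" : (PP/S)/NP
    [1,2] "liked" : NP
  [2,7] S\(PP/S)   <
    [2,6] S   <
      [2,4] N\PP   <
        [2,3] "clearly" : N
        [3,4] "sent" : (N\PP)\N
      [4,6] S\(N\PP)   <
        [4,5] "under" : N
        [5,6] "cat" : (S\(N\PP))\N
    [6,7] "ate" : (S\(PP/S))\S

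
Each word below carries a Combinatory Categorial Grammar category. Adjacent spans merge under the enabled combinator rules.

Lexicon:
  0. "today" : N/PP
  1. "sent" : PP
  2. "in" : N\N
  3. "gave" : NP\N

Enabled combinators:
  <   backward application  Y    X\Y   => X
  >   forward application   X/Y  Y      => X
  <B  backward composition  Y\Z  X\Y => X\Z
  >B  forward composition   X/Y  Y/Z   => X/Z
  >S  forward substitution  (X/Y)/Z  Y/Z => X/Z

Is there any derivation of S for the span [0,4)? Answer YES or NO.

NO

N/PP PP N\N NP\N
CKY chart[0,4] = {NP}; S ∉ chart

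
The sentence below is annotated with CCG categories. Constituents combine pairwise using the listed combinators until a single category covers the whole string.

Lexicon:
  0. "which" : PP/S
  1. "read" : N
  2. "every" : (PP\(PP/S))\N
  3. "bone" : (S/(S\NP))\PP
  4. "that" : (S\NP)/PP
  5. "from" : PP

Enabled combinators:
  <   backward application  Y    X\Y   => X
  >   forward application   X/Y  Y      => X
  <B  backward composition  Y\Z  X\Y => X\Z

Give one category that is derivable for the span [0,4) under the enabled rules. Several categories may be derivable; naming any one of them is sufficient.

[0,6] S   >
  [0,4] S/(S\NP)   <
    [0,3] PP   <
      [0,1] "which" : PP/S
      [1,3] PP\(PP/S)   <
        [1,2] "read" : N
        [2,3] "every" : (PP\(PP/S))\N
    [3,4] "bone" : (S/(S\NP))\PP
  [4,6] S\NP   >
    [4,5] "that" : (S\NP)/PP
    [5,6] "from" : PP

S/(S\NP)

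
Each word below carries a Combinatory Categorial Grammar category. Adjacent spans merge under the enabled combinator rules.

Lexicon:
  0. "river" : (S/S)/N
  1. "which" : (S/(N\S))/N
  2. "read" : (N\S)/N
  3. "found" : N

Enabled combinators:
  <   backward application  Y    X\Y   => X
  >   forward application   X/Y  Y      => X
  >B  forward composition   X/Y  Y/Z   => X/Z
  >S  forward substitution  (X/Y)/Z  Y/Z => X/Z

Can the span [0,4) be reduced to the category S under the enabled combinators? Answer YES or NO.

YES

[0,4] S   >
  [0,3] S/N   >S
    [0,1] "river" : (S/S)/N
    [1,3] S/N   >S
      [1,2] "which" : (S/(N\S))/N
      [2,3] "read" : (N\S)/N
  [3,4] "found" : N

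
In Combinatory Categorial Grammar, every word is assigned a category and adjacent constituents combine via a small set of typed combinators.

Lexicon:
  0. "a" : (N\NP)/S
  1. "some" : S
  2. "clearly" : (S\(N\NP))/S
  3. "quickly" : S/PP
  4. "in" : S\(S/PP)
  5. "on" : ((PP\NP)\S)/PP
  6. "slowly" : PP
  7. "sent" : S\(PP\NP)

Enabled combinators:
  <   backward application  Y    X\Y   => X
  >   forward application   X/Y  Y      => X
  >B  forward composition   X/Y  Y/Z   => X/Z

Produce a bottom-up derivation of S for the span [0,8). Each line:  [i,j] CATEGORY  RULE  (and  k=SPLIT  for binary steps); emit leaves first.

[0,1] (N\NP)/S  lex  "a"
[1,2] S  lex  "some"
[0,2] N\NP  >  k=1
[2,3] (S\(N\NP))/S  lex  "clearly"
[3,4] S/PP  lex  "quickly"
[4,5] S\(S/PP)  lex  "in"
[3,5] S  <  k=4
[2,5] S\(N\NP)  >  k=3
[0,5] S  <  k=2
[5,6] ((PP\NP)\S)/PP  lex  "on"
[6,7] PP  lex  "slowly"
[5,7] (PP\NP)\S  >  k=6
[0,7] PP\NP  <  k=5
[7,8] S\(PP\NP)  lex  "sent"
[0,8] S  <  k=7

[0,8] S   <
  [0,7] PP\NP   <
    [0,5] S   <
      [0,2] N\NP   >
        [0,1] "a" : (N\NP)/S
        [1,2] "some" : S
      [2,5] S\(N\NP)   >
        [2,3] "clearly" : (S\(N\NP))/S
        [3,5] S   <
          [3,4] "quickly" : S/PP
          [4,5] "in" : S\(S/PP)
    [5,7] (PP\NP)\S   >
      [5,6] "on" : ((PP\NP)\S)/PP
      [6,7] "slowly" : PP
  [7,8] "sent" : S\(PP\NP)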